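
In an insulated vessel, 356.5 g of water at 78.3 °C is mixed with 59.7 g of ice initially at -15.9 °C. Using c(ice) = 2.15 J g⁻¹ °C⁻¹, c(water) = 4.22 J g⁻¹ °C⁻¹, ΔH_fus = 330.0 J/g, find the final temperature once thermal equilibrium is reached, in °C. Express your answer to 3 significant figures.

T_f = 54.7 °C

Heat to bring ice to 0 °C and melt it: q₁ = 59.7×2.15×15.9 + 59.7×330.0 = 21742 J
Heat the water can supply cooling to 0 °C: 356.5×4.22×78.3 = 117797 J > q₁, so all ice melts.
Energy balance: 356.5×4.22×(78.3 − T) = 21742 + 59.7×4.22×(T − 0)
1504.43(78.3 − T) = 21742 + 251.934 T
117797 − 21742 = 1756.364 T
T = 96055 / 1756.364 = 54.69 °C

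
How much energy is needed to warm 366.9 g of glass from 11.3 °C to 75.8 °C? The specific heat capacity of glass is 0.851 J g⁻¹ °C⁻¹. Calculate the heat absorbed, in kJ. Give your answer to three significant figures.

q = m c ΔT = 366.9 × 0.851 × (75.8 − 11.3)
q = 366.9 × 0.851 × 64.5 = 20140 J = 20.1 kJ

q = 20.1 kJ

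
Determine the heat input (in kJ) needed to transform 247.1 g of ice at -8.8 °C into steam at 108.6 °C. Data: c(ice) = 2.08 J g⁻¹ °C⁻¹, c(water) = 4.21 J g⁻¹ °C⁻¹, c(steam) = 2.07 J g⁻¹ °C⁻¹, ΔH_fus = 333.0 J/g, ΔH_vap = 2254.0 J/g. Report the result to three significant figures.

q = 752 kJ

q1 (heat ice -8.8→0.0 °C): 247.1 × 2.08 × 8.8 = 4523 J
q2 (melt at 0 °C): 247.1 × 333.0 = 82284 J
q3 (heat water 0.0→100.0 °C): 247.1 × 4.21 × 100.0 = 104029 J
q4 (vaporize at 100 °C): 247.1 × 2254.0 = 556963 J
q5 (heat steam 100.0→108.6 °C): 247.1 × 2.07 × 8.6 = 4399 J
Total: 4523 + 82284 + 104029 + 556963 + 4399 = 752198 J = 752 kJ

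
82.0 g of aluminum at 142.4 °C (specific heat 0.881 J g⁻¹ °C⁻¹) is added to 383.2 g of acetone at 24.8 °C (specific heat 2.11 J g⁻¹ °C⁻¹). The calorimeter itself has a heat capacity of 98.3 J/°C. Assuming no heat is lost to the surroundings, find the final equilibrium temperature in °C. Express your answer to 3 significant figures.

Heat lost by aluminum = heat gained by acetone + calorimeter.
(82.0)(0.881)(142.4 − T) = [(383.2)(2.11) + 98.3](T − 24.8)
72.242 (142.4 − T) = 906.852 (T − 24.8)
10287 − 72.242 T = 906.852 T − 22490
32777 = 979.094 T
T = 33.48 °C

T_f = 33.5 °C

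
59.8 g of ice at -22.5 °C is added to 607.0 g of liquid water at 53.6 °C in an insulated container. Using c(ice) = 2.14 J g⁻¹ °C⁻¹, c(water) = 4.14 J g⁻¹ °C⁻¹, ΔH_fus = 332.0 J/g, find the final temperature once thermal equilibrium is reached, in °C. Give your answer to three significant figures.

T_f = 40.6 °C

Heat to bring ice to 0 °C and melt it: q₁ = 59.8×2.14×22.5 + 59.8×332.0 = 22733 J
Heat the water can supply cooling to 0 °C: 607.0×4.14×53.6 = 134696 J > q₁, so all ice melts.
Energy balance: 607.0×4.14×(53.6 − T) = 22733 + 59.8×4.14×(T − 0)
2512.98(53.6 − T) = 22733 + 247.572 T
134696 − 22733 = 2760.552 T
T = 111963 / 2760.552 = 40.56 °C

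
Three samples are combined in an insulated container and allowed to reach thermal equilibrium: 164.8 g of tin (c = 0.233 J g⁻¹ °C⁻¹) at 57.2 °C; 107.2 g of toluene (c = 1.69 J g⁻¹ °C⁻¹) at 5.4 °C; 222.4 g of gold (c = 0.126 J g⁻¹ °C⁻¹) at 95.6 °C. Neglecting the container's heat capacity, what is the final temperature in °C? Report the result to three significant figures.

T_f = 23.6 °C

Σ mᵢcᵢ(T − Tᵢ) = 0  ⇒  T = Σ mᵢcᵢTᵢ / Σ mᵢcᵢ
Σ mᵢcᵢ = 164.8×0.233 + 107.2×1.69 + 222.4×0.126 = 247.5888
Σ mᵢcᵢTᵢ = 38.3984×57.2 + 181.168×5.4 + 28.0224×95.6 = 5853.6
T = 5853.6 / 247.5888 = 23.64 °C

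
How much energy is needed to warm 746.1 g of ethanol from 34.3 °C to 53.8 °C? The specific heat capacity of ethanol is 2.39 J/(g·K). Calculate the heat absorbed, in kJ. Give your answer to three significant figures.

q = m c ΔT = 746.1 × 2.39 × (53.8 − 34.3)
q = 746.1 × 2.39 × 19.5 = 34770 J = 34.8 kJ

q = 34.8 kJ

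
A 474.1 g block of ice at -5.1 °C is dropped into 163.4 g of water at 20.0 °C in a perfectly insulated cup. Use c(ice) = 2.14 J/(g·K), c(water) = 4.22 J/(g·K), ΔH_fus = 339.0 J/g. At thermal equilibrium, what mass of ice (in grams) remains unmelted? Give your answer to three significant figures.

m_ice remaining = 449 g

Heat to warm all ice to 0 °C: 474.1×2.14×5.1 = 5174.3 J
Heat released by water cooling to 0 °C: 163.4×4.22×20.0 = 13791 J
13791 J < 5174.3 + 474.1×339.0 = 165894.2 J, so not all ice melts; final T = 0 °C.
Heat left for melting: 13791 − 5174.3 = 8616.7 J
Mass melted = 8616.7 / 339.0 = 25.42 g
Ice remaining = 474.1 − 25.42 = 448.68 g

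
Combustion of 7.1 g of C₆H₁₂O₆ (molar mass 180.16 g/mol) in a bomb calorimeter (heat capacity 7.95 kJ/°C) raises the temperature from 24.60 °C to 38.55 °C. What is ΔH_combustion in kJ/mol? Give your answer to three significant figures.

ΔH = -2810 kJ/mol

ΔT = 38.55 − 24.60 = 13.95 °C
q_cal = C_cal × ΔT = 7.95 × 13.95 = 110.9025 kJ
n = 7.1 / 180.16 = 0.03941 mol
q_rxn = −q_cal = -110.9025 kJ
ΔH = -110.9025 / 0.03941 = -2814 kJ/mol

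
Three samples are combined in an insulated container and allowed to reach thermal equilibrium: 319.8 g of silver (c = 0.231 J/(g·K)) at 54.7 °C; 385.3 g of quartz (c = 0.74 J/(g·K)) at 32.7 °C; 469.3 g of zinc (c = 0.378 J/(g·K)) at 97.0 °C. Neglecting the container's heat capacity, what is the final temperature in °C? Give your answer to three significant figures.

Σ mᵢcᵢ(T − Tᵢ) = 0  ⇒  T = Σ mᵢcᵢTᵢ / Σ mᵢcᵢ
Σ mᵢcᵢ = 319.8×0.231 + 385.3×0.74 + 469.3×0.378 = 536.3912
Σ mᵢcᵢTᵢ = 73.8738×54.7 + 285.122×32.7 + 177.3954×97.0 = 30572
T = 30572 / 536.3912 = 57.00 °C

T_f = 57.0 °C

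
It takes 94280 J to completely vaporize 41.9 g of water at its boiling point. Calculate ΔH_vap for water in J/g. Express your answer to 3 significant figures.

ΔH_vap = 2250 J/g

ΔH_vap = q / m = 94280 / 41.9 = 2250 J/g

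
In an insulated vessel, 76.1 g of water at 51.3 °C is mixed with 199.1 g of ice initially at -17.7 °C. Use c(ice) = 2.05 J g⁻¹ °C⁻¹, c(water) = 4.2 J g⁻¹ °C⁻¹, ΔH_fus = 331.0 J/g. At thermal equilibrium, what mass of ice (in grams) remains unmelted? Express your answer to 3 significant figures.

m_ice remaining = 171 g

Heat to warm all ice to 0 °C: 199.1×2.05×17.7 = 7224.3 J
Heat released by water cooling to 0 °C: 76.1×4.2×51.3 = 16397 J
16397 J < 7224.3 + 199.1×331.0 = 73126.4 J, so not all ice melts; final T = 0 °C.
Heat left for melting: 16397 − 7224.3 = 9172.7 J
Mass melted = 9172.7 / 331.0 = 27.71 g
Ice remaining = 199.1 − 27.71 = 171.39 g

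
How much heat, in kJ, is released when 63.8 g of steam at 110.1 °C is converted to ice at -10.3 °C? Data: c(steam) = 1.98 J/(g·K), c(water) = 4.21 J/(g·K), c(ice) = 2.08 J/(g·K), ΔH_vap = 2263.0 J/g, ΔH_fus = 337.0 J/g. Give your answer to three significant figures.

q1 (cool steam 110.1→100 °C): 63.8 × 1.98 × 10.1 = 1276 J
q2 (condense at 100 °C): 63.8 × 2263.0 = 144379 J
q3 (cool water 100→0 °C): 63.8 × 4.21 × 100.0 = 26860 J
q4 (freeze at 0 °C): 63.8 × 337.0 = 21501 J
q5 (cool ice 0→-10.3 °C): 63.8 × 2.08 × 10.3 = 1367 J
Total: 1276 + 144379 + 26860 + 21501 + 1367 = 195383 J = 195 kJ

q = 195 kJ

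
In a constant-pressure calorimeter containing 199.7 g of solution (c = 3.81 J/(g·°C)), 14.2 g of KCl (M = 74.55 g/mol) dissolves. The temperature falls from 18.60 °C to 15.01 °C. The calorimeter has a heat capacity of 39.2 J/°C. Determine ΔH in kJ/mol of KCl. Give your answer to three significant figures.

ΔH = 15.1 kJ/mol

|ΔT| = |15.01 − 18.60| = 3.59 °C
|q_surr| = (199.7 × 3.81 + 39.2) × 3.59 = 800.057 × 3.59 = 2872 J
n(KCl) = 14.2 / 74.55 = 0.1905 mol
Temperature fell, so q_rxn = +|q_surr| = 2.872 kJ
ΔH = q_rxn / n = 15.08 kJ/mol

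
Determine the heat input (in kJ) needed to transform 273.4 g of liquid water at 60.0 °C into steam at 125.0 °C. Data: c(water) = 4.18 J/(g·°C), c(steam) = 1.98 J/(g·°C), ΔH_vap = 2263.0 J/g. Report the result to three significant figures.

q = 678 kJ

q1 (heat water 60.0→100.0 °C): 273.4 × 4.18 × 40.0 = 45712 J
q2 (vaporize at 100 °C): 273.4 × 2263.0 = 618704 J
q3 (heat steam 100.0→125.0 °C): 273.4 × 1.98 × 25.0 = 13533 J
Total: 45712 + 618704 + 13533 = 677949 J = 678 kJ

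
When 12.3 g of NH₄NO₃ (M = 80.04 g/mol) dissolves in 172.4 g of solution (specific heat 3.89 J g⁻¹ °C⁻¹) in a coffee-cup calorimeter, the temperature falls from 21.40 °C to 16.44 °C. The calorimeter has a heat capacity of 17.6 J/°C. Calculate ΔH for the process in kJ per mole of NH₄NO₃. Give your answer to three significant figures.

ΔH = 22.2 kJ/mol

|ΔT| = |16.44 − 21.40| = 4.96 °C
|q_surr| = (172.4 × 3.89 + 17.6) × 4.96 = 688.236 × 4.96 = 3414 J
n(NH₄NO₃) = 12.3 / 80.04 = 0.1537 mol
Temperature fell, so q_rxn = +|q_surr| = 3.414 kJ
ΔH = q_rxn / n = 22.21 kJ/mol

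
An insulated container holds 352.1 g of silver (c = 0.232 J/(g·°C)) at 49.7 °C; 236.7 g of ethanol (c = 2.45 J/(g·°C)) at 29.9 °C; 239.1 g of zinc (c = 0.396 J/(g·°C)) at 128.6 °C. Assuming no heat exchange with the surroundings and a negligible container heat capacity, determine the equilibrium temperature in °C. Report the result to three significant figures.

Σ mᵢcᵢ(T − Tᵢ) = 0  ⇒  T = Σ mᵢcᵢTᵢ / Σ mᵢcᵢ
Σ mᵢcᵢ = 352.1×0.232 + 236.7×2.45 + 239.1×0.396 = 756.2858
Σ mᵢcᵢTᵢ = 81.6872×49.7 + 579.915×29.9 + 94.6836×128.6 = 33576
T = 33576 / 756.2858 = 44.40 °C

T_f = 44.4 °C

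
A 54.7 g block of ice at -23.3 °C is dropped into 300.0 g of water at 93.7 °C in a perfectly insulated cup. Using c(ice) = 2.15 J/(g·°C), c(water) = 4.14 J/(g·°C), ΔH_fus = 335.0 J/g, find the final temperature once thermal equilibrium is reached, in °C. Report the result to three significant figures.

Heat to bring ice to 0 °C and melt it: q₁ = 54.7×2.15×23.3 + 54.7×335.0 = 21065 J
Heat the water can supply cooling to 0 °C: 300.0×4.14×93.7 = 116375 J > q₁, so all ice melts.
Energy balance: 300.0×4.14×(93.7 − T) = 21065 + 54.7×4.14×(T − 0)
1242(93.7 − T) = 21065 + 226.458 T
116375 − 21065 = 1468.458 T
T = 95310 / 1468.458 = 64.90 °C

T_f = 64.9 °C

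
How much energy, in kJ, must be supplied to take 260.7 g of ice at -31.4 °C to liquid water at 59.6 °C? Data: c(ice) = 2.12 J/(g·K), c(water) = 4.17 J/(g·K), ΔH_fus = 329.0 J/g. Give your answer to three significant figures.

q = 168 kJ

q1 (heat ice -31.4→0.0 °C): 260.7 × 2.12 × 31.4 = 17354 J
q2 (melt at 0 °C): 260.7 × 329.0 = 85770 J
q3 (heat water 0.0→59.6 °C): 260.7 × 4.17 × 59.6 = 64792 J
Total: 17354 + 85770 + 64792 = 167916 J = 168 kJ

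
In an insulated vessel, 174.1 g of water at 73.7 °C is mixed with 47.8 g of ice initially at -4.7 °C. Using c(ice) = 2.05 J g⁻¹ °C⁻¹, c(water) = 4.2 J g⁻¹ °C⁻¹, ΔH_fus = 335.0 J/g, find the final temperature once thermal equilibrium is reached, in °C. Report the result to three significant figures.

T_f = 40.1 °C

Heat to bring ice to 0 °C and melt it: q₁ = 47.8×2.05×4.7 + 47.8×335.0 = 16474 J
Heat the water can supply cooling to 0 °C: 174.1×4.2×73.7 = 53890.9 J > q₁, so all ice melts.
Energy balance: 174.1×4.2×(73.7 − T) = 16474 + 47.8×4.2×(T − 0)
731.22(73.7 − T) = 16474 + 200.76 T
53890.9 − 16474 = 931.98 T
T = 37416.9 / 931.98 = 40.148 °C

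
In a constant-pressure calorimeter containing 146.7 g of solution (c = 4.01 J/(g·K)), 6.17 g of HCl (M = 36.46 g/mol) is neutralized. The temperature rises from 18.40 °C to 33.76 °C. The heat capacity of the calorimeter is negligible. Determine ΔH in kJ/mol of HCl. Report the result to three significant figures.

ΔH = -53.4 kJ/mol

|ΔT| = |33.76 − 18.40| = 15.36 °C
|q_surr| = (146.7 × 4.01) × 15.36 = 588.267 × 15.36 = 9036 J
n(HCl) = 6.17 / 36.46 = 0.1692 mol
Temperature rose, so q_rxn = −|q_surr| = -9.036 kJ
ΔH = q_rxn / n = -53.40 kJ/mol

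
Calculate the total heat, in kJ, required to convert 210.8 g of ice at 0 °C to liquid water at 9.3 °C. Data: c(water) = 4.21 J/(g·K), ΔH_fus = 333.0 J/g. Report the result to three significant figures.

q = 78.4 kJ

q1 (melt at 0 °C): 210.8 × 333.0 = 70196 J
q2 (heat water 0.0→9.3 °C): 210.8 × 4.21 × 9.3 = 8253 J
Total: 70196 + 8253 = 78449 J = 78.4 kJ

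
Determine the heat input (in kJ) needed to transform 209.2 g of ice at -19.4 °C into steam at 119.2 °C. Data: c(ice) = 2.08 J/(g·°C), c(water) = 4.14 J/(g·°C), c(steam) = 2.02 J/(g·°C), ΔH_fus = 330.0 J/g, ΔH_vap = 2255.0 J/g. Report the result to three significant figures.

q = 644 kJ

q1 (heat ice -19.4→0.0 °C): 209.2 × 2.08 × 19.4 = 8442 J
q2 (melt at 0 °C): 209.2 × 330.0 = 69036 J
q3 (heat water 0.0→100.0 °C): 209.2 × 4.14 × 100.0 = 86609 J
q4 (vaporize at 100 °C): 209.2 × 2255.0 = 471746 J
q5 (heat steam 100.0→119.2 °C): 209.2 × 2.02 × 19.2 = 8114 J
Total: 8442 + 69036 + 86609 + 471746 + 8114 = 643947 J = 644 kJ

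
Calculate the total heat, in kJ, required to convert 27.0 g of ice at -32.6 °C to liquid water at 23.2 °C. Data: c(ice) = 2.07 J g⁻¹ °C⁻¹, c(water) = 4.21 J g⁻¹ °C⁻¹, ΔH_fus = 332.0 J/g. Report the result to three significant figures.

q = 13.4 kJ

q1 (heat ice -32.6→0.0 °C): 27.0 × 2.07 × 32.6 = 1822 J
q2 (melt at 0 °C): 27.0 × 332.0 = 8964 J
q3 (heat water 0.0→23.2 °C): 27.0 × 4.21 × 23.2 = 2637 J
Total: 1822 + 8964 + 2637 = 13423 J = 13.4 kJ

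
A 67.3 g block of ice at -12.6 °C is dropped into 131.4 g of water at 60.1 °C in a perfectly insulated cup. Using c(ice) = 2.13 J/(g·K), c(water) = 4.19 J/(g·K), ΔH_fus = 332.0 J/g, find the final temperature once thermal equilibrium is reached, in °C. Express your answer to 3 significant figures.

Heat to bring ice to 0 °C and melt it: q₁ = 67.3×2.13×12.6 + 67.3×332.0 = 24150 J
Heat the water can supply cooling to 0 °C: 131.4×4.19×60.1 = 33089.0 J > q₁, so all ice melts.
Energy balance: 131.4×4.19×(60.1 − T) = 24150 + 67.3×4.19×(T − 0)
550.566(60.1 − T) = 24150 + 281.987 T
33089.0 − 24150 = 832.553 T
T = 8939.0 / 832.553 = 10.74 °C

T_f = 10.7 °C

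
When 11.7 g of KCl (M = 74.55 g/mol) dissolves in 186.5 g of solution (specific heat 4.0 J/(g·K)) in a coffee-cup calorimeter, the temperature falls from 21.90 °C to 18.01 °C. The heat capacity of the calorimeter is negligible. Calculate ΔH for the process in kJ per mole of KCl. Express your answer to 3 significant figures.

ΔH = 18.5 kJ/mol

|ΔT| = |18.01 − 21.90| = 3.89 °C
|q_surr| = (186.5 × 4.0) × 3.89 = 746 × 3.89 = 2902 J
n(KCl) = 11.7 / 74.55 = 0.1569 mol
Temperature fell, so q_rxn = +|q_surr| = 2.902 kJ
ΔH = q_rxn / n = 18.50 kJ/mol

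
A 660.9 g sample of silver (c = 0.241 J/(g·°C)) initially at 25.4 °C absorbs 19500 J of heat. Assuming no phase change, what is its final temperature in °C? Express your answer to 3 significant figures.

T_f = 148 °C

ΔT = q / (m c) = 19500 / (660.9 × 0.241) = 122.4 °C
T_f = 25.4 + 122.4 = 147.8 °C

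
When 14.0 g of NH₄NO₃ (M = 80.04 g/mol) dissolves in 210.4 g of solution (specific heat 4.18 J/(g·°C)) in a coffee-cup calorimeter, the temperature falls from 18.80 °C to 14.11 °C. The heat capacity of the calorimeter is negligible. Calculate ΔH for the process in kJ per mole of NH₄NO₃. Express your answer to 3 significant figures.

|ΔT| = |14.11 − 18.80| = 4.69 °C
|q_surr| = (210.4 × 4.18) × 4.69 = 879.472 × 4.69 = 4125 J
n(NH₄NO₃) = 14.0 / 80.04 = 0.1749 mol
Temperature fell, so q_rxn = +|q_surr| = 4.125 kJ
ΔH = q_rxn / n = 23.58 kJ/mol

ΔH = 23.6 kJ/mol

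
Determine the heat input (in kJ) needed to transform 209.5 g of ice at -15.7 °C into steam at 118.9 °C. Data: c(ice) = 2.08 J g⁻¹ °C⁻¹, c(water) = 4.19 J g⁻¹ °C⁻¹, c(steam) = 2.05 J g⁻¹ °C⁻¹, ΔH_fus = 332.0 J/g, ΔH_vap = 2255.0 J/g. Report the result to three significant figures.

q1 (heat ice -15.7→0.0 °C): 209.5 × 2.08 × 15.7 = 6841 J
q2 (melt at 0 °C): 209.5 × 332.0 = 69554 J
q3 (heat water 0.0→100.0 °C): 209.5 × 4.19 × 100.0 = 87781 J
q4 (vaporize at 100 °C): 209.5 × 2255.0 = 472423 J
q5 (heat steam 100.0→118.9 °C): 209.5 × 2.05 × 18.9 = 8117 J
Total: 6841 + 69554 + 87781 + 472423 + 8117 = 644716 J = 645 kJ

q = 645 kJ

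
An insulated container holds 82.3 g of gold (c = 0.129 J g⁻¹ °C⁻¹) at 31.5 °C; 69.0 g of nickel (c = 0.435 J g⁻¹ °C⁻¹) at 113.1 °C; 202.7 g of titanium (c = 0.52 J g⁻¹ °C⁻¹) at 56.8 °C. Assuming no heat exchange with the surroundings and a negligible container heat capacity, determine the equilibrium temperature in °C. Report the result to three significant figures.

Σ mᵢcᵢ(T − Tᵢ) = 0  ⇒  T = Σ mᵢcᵢTᵢ / Σ mᵢcᵢ
Σ mᵢcᵢ = 82.3×0.129 + 69.0×0.435 + 202.7×0.52 = 146.0357
Σ mᵢcᵢTᵢ = 10.6167×31.5 + 30.015×113.1 + 105.404×56.8 = 9716.1
T = 9716.1 / 146.0357 = 66.53 °C

T_f = 66.5 °C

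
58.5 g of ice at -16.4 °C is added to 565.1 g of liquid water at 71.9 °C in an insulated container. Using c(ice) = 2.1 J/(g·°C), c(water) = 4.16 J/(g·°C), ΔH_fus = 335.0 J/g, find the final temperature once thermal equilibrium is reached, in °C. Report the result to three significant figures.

Heat to bring ice to 0 °C and melt it: q₁ = 58.5×2.1×16.4 + 58.5×335.0 = 21612 J
Heat the water can supply cooling to 0 °C: 565.1×4.16×71.9 = 169024 J > q₁, so all ice melts.
Energy balance: 565.1×4.16×(71.9 − T) = 21612 + 58.5×4.16×(T − 0)
2350.816(71.9 − T) = 21612 + 243.36 T
169024 − 21612 = 2594.176 T
T = 147412 / 2594.176 = 56.82 °C

T_f = 56.8 °C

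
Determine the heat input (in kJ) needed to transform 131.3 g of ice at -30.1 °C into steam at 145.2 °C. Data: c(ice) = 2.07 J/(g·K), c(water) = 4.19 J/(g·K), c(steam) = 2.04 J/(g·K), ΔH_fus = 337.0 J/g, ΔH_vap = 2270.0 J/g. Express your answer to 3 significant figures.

q1 (heat ice -30.1→0.0 °C): 131.3 × 2.07 × 30.1 = 8181 J
q2 (melt at 0 °C): 131.3 × 337.0 = 44248 J
q3 (heat water 0.0→100.0 °C): 131.3 × 4.19 × 100.0 = 55015 J
q4 (vaporize at 100 °C): 131.3 × 2270.0 = 298051 J
q5 (heat steam 100.0→145.2 °C): 131.3 × 2.04 × 45.2 = 12107 J
Total: 8181 + 44248 + 55015 + 298051 + 12107 = 417602 J = 418 kJ

q = 418 kJ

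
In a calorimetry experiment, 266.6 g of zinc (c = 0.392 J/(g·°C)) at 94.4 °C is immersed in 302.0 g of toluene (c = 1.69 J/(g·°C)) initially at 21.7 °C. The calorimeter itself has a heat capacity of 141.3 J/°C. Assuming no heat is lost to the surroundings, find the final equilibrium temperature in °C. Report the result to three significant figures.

T_f = 31.7 °C

Heat lost by zinc = heat gained by toluene + calorimeter.
(266.6)(0.392)(94.4 − T) = [(302.0)(1.69) + 141.3](T − 21.7)
104.5072 (94.4 − T) = 651.68 (T − 21.7)
9865.5 − 104.5072 T = 651.68 T − 14141
24006.5 = 756.1872 T
T = 31.747 °C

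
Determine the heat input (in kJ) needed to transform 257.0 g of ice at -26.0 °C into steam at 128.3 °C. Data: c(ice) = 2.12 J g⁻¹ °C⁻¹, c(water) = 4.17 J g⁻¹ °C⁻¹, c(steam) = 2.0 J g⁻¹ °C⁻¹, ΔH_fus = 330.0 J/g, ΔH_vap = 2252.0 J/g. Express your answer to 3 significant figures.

q1 (heat ice -26.0→0.0 °C): 257.0 × 2.12 × 26.0 = 14166 J
q2 (melt at 0 °C): 257.0 × 330.0 = 84810 J
q3 (heat water 0.0→100.0 °C): 257.0 × 4.17 × 100.0 = 107169 J
q4 (vaporize at 100 °C): 257.0 × 2252.0 = 578764 J
q5 (heat steam 100.0→128.3 °C): 257.0 × 2.0 × 28.3 = 14546 J
Total: 14166 + 84810 + 107169 + 578764 + 14546 = 799455 J = 799 kJ

q = 799 kJ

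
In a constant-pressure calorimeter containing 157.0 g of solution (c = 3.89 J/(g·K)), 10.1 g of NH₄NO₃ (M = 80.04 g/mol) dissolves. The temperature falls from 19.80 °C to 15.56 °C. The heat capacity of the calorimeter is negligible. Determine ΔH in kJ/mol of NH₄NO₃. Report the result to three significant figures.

ΔH = 20.5 kJ/mol

|ΔT| = |15.56 − 19.80| = 4.24 °C
|q_surr| = (157.0 × 3.89) × 4.24 = 610.73 × 4.24 = 2589 J
n(NH₄NO₃) = 10.1 / 80.04 = 0.1262 mol
Temperature fell, so q_rxn = +|q_surr| = 2.589 kJ
ΔH = q_rxn / n = 20.52 kJ/mol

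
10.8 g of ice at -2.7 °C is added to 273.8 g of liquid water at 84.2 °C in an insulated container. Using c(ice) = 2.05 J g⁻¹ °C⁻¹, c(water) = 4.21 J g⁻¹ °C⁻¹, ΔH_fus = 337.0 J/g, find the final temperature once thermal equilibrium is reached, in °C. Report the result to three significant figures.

T_f = 77.9 °C

Heat to bring ice to 0 °C and melt it: q₁ = 10.8×2.05×2.7 + 10.8×337.0 = 3699.4 J
Heat the water can supply cooling to 0 °C: 273.8×4.21×84.2 = 97057.2 J > q₁, so all ice melts.
Energy balance: 273.8×4.21×(84.2 − T) = 3699.4 + 10.8×4.21×(T − 0)
1152.698(84.2 − T) = 3699.4 + 45.468 T
97057.2 − 3699.4 = 1198.166 T
T = 93357.8 / 1198.166 = 77.92 °C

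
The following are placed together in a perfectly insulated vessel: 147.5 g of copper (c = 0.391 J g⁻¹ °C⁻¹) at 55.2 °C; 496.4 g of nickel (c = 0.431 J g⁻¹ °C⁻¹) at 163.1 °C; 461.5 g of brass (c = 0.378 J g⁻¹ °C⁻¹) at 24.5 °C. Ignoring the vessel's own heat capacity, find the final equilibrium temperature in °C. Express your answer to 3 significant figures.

T_f = 94.9 °C

Σ mᵢcᵢ(T − Tᵢ) = 0  ⇒  T = Σ mᵢcᵢTᵢ / Σ mᵢcᵢ
Σ mᵢcᵢ = 147.5×0.391 + 496.4×0.431 + 461.5×0.378 = 446.0679
Σ mᵢcᵢTᵢ = 57.6725×55.2 + 213.9484×163.1 + 174.447×24.5 = 42352
T = 42352 / 446.0679 = 94.945 °C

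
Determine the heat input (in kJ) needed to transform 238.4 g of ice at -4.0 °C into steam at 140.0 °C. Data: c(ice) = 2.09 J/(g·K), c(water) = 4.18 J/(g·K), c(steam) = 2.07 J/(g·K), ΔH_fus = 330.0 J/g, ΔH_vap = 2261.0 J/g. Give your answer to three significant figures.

q = 739 kJ

q1 (heat ice -4.0→0.0 °C): 238.4 × 2.09 × 4.0 = 1993 J
q2 (melt at 0 °C): 238.4 × 330.0 = 78672 J
q3 (heat water 0.0→100.0 °C): 238.4 × 4.18 × 100.0 = 99651 J
q4 (vaporize at 100 °C): 238.4 × 2261.0 = 539022 J
q5 (heat steam 100.0→140.0 °C): 238.4 × 2.07 × 40.0 = 19740 J
Total: 1993 + 78672 + 99651 + 539022 + 19740 = 739078 J = 739 kJ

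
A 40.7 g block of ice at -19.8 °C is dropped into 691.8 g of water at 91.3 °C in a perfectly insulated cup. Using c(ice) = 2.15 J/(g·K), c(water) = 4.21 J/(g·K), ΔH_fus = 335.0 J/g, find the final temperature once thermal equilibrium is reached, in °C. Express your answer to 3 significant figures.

Heat to bring ice to 0 °C and melt it: q₁ = 40.7×2.15×19.8 + 40.7×335.0 = 15367 J
Heat the water can supply cooling to 0 °C: 691.8×4.21×91.3 = 265909 J > q₁, so all ice melts.
Energy balance: 691.8×4.21×(91.3 − T) = 15367 + 40.7×4.21×(T − 0)
2912.478(91.3 − T) = 15367 + 171.347 T
265909 − 15367 = 3083.825 T
T = 250542 / 3083.825 = 81.24 °C

T_f = 81.2 °C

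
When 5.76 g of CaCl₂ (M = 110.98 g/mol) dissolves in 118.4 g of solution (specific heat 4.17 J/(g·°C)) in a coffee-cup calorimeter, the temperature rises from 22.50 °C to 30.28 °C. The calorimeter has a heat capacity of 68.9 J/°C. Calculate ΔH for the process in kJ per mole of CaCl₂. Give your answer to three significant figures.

ΔH = -84.3 kJ/mol

|ΔT| = |30.28 − 22.50| = 7.78 °C
|q_surr| = (118.4 × 4.17 + 68.9) × 7.78 = 562.628 × 7.78 = 4377 J
n(CaCl₂) = 5.76 / 110.98 = 0.05190 mol
Temperature rose, so q_rxn = −|q_surr| = -4.377 kJ
ΔH = q_rxn / n = -84.34 kJ/mol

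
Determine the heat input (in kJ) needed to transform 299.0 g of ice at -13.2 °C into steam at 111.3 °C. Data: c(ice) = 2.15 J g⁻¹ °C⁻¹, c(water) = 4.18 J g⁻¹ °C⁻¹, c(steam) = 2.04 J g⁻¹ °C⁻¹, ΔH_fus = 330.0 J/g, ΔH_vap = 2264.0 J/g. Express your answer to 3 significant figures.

q = 916 kJ

q1 (heat ice -13.2→0.0 °C): 299.0 × 2.15 × 13.2 = 8486 J
q2 (melt at 0 °C): 299.0 × 330.0 = 98670 J
q3 (heat water 0.0→100.0 °C): 299.0 × 4.18 × 100.0 = 124982 J
q4 (vaporize at 100 °C): 299.0 × 2264.0 = 676936 J
q5 (heat steam 100.0→111.3 °C): 299.0 × 2.04 × 11.3 = 6893 J
Total: 8486 + 98670 + 124982 + 676936 + 6893 = 915967 J = 916 kJ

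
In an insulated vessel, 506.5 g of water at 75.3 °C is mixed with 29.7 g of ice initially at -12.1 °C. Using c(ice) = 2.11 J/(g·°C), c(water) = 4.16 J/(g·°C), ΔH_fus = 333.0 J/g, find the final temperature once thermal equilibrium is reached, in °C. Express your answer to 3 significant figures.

T_f = 66.4 °C

Heat to bring ice to 0 °C and melt it: q₁ = 29.7×2.11×12.1 + 29.7×333.0 = 10648 J
Heat the water can supply cooling to 0 °C: 506.5×4.16×75.3 = 158660 J > q₁, so all ice melts.
Energy balance: 506.5×4.16×(75.3 − T) = 10648 + 29.7×4.16×(T − 0)
2107.04(75.3 − T) = 10648 + 123.552 T
158660 − 10648 = 2230.592 T
T = 148012 / 2230.592 = 66.36 °C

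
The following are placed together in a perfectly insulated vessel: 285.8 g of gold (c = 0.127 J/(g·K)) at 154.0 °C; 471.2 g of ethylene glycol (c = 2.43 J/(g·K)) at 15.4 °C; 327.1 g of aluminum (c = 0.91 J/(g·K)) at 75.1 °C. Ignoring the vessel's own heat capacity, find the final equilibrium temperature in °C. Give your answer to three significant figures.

T_f = 30.8 °C

Σ mᵢcᵢ(T − Tᵢ) = 0  ⇒  T = Σ mᵢcᵢTᵢ / Σ mᵢcᵢ
Σ mᵢcᵢ = 285.8×0.127 + 471.2×2.43 + 327.1×0.91 = 1478.9736
Σ mᵢcᵢTᵢ = 36.2966×154.0 + 1145.016×15.4 + 297.661×75.1 = 45577
T = 45577 / 1478.9736 = 30.82 °C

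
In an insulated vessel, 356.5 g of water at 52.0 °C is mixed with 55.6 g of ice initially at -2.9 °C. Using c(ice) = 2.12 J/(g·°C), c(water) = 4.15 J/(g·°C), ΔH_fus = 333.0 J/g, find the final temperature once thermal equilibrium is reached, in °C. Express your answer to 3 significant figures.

T_f = 34.0 °C

Heat to bring ice to 0 °C and melt it: q₁ = 55.6×2.12×2.9 + 55.6×333.0 = 18857 J
Heat the water can supply cooling to 0 °C: 356.5×4.15×52.0 = 76932.7 J > q₁, so all ice melts.
Energy balance: 356.5×4.15×(52.0 − T) = 18857 + 55.6×4.15×(T − 0)
1479.475(52.0 − T) = 18857 + 230.74 T
76932.7 − 18857 = 1710.215 T
T = 58075.7 / 1710.215 = 33.96 °C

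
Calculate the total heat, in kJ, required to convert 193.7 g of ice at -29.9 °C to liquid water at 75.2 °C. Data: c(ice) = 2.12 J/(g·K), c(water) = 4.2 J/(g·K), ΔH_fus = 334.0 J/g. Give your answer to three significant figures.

q = 138 kJ

q1 (heat ice -29.9→0.0 °C): 193.7 × 2.12 × 29.9 = 12278 J
q2 (melt at 0 °C): 193.7 × 334.0 = 64696 J
q3 (heat water 0.0→75.2 °C): 193.7 × 4.2 × 75.2 = 61178 J
Total: 12278 + 64696 + 61178 = 138152 J = 138 kJ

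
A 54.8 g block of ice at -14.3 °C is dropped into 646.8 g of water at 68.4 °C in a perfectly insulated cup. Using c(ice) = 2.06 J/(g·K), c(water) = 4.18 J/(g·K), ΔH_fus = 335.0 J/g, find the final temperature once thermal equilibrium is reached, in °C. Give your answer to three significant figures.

T_f = 56.2 °C

Heat to bring ice to 0 °C and melt it: q₁ = 54.8×2.06×14.3 + 54.8×335.0 = 19972 J
Heat the water can supply cooling to 0 °C: 646.8×4.18×68.4 = 184928 J > q₁, so all ice melts.
Energy balance: 646.8×4.18×(68.4 − T) = 19972 + 54.8×4.18×(T − 0)
2703.624(68.4 − T) = 19972 + 229.064 T
184928 − 19972 = 2932.688 T
T = 164956 / 2932.688 = 56.247 °C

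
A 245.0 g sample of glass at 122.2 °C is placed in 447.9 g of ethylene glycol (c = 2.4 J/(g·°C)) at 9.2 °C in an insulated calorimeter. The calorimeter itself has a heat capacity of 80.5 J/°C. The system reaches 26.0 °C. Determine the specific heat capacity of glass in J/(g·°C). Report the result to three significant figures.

c = 0.824 J/(g·°C)

q_gained = (447.9 × 2.4 + 80.5) × (26.0 − 9.2) = 19410 J
q_lost = 245.0 × c × (122.2 − 26.0) = 23569 c
Set equal: c = 19410 / 23569 = 0.824 J/(g·°C)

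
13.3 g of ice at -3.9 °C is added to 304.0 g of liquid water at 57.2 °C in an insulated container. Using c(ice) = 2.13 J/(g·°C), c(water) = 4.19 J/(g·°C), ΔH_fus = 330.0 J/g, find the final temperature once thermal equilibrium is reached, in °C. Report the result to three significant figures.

T_f = 51.4 °C

Heat to bring ice to 0 °C and melt it: q₁ = 13.3×2.13×3.9 + 13.3×330.0 = 4499.5 J
Heat the water can supply cooling to 0 °C: 304.0×4.19×57.2 = 72859.1 J > q₁, so all ice melts.
Energy balance: 304.0×4.19×(57.2 − T) = 4499.5 + 13.3×4.19×(T − 0)
1273.76(57.2 − T) = 4499.5 + 55.727 T
72859.1 − 4499.5 = 1329.487 T
T = 68359.6 / 1329.487 = 51.42 °C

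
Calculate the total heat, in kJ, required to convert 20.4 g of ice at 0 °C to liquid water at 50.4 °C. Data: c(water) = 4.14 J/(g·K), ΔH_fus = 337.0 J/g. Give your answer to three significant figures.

q1 (melt at 0 °C): 20.4 × 337.0 = 6875 J
q2 (heat water 0.0→50.4 °C): 20.4 × 4.14 × 50.4 = 4257 J
Total: 6875 + 4257 = 11132 J = 11.1 kJ

q = 11.1 kJ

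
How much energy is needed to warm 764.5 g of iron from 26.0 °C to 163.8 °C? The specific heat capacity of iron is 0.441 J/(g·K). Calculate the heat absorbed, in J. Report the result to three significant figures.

q = 46500 J

q = m c ΔT = 764.5 × 0.441 × (163.8 − 26.0)
q = 764.5 × 0.441 × 137.8 = 46460 J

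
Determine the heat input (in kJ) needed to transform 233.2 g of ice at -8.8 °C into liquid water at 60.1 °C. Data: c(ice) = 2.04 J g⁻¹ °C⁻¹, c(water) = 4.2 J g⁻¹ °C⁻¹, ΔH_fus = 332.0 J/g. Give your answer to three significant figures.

q = 140 kJ

q1 (heat ice -8.8→0.0 °C): 233.2 × 2.04 × 8.8 = 4186 J
q2 (melt at 0 °C): 233.2 × 332.0 = 77422 J
q3 (heat water 0.0→60.1 °C): 233.2 × 4.2 × 60.1 = 58864 J
Total: 4186 + 77422 + 58864 = 140472 J = 140 kJ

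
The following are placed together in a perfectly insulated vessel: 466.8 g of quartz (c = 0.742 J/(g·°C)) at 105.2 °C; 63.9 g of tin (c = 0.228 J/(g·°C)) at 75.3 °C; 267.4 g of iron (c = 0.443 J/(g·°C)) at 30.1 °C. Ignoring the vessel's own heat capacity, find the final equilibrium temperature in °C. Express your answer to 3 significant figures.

T_f = 85.7 °C

Σ mᵢcᵢ(T − Tᵢ) = 0  ⇒  T = Σ mᵢcᵢTᵢ / Σ mᵢcᵢ
Σ mᵢcᵢ = 466.8×0.742 + 63.9×0.228 + 267.4×0.443 = 479.3930
Σ mᵢcᵢTᵢ = 346.3656×105.2 + 14.5692×75.3 + 118.4582×30.1 = 41100
T = 41100 / 479.3930 = 85.73 °C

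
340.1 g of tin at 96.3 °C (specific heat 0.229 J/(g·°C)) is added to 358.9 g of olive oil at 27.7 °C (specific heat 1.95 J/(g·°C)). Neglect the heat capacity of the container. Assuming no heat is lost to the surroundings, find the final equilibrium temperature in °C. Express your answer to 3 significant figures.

Heat lost by tin = heat gained by olive oil.
(340.1)(0.229)(96.3 − T) = (358.9)(1.95)(T − 27.7)
77.8829 (96.3 − T) = 699.855 (T − 27.7)
7500.1 − 77.8829 T = 699.855 T − 19386
26886.1 = 777.7379 T
T = 34.57 °C

T_f = 34.6 °C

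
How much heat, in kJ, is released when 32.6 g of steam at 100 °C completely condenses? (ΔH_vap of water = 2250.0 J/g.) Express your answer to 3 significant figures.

q = m × ΔH_vap = 32.6 × 2250.0 = 73350 J = 73.4 kJ

q = 73.4 kJ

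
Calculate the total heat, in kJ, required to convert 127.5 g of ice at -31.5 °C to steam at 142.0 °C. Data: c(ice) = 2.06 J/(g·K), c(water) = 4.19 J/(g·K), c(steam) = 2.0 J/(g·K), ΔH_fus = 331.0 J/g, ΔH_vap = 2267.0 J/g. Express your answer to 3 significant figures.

q1 (heat ice -31.5→0.0 °C): 127.5 × 2.06 × 31.5 = 8273 J
q2 (melt at 0 °C): 127.5 × 331.0 = 42203 J
q3 (heat water 0.0→100.0 °C): 127.5 × 4.19 × 100.0 = 53423 J
q4 (vaporize at 100 °C): 127.5 × 2267.0 = 289043 J
q5 (heat steam 100.0→142.0 °C): 127.5 × 2.0 × 42.0 = 10710 J
Total: 8273 + 42203 + 53423 + 289043 + 10710 = 403652 J = 404 kJ

q = 404 kJ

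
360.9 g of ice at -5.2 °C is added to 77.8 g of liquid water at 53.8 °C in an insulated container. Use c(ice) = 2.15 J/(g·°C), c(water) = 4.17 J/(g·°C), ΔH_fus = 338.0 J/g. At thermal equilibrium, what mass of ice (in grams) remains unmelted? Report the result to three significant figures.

m_ice remaining = 321 g

Heat to warm all ice to 0 °C: 360.9×2.15×5.2 = 4034.9 J
Heat released by water cooling to 0 °C: 77.8×4.17×53.8 = 17454 J
17454 J < 4034.9 + 360.9×338.0 = 126019.1 J, so not all ice melts; final T = 0 °C.
Heat left for melting: 17454 − 4034.9 = 13419.1 J
Mass melted = 13419.1 / 338.0 = 39.70 g
Ice remaining = 360.9 − 39.70 = 321.20 g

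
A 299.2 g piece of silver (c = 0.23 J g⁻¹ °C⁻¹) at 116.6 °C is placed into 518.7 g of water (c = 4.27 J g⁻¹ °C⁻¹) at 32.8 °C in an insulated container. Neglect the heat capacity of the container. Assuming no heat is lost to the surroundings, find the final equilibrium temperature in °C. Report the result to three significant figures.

T_f = 35.3 °C

Heat lost by silver = heat gained by water.
(299.2)(0.23)(116.6 − T) = (518.7)(4.27)(T − 32.8)
68.816 (116.6 − T) = 2214.849 (T − 32.8)
8023.9 − 68.816 T = 2214.849 T − 72647
80670.9 = 2283.665 T
T = 35.33 °C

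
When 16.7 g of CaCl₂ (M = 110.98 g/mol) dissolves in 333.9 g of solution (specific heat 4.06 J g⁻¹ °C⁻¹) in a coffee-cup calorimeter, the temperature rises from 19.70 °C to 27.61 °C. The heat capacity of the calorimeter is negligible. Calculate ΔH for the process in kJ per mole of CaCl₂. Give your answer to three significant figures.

ΔH = -71.3 kJ/mol

|ΔT| = |27.61 − 19.70| = 7.91 °C
|q_surr| = (333.9 × 4.06) × 7.91 = 1355.634 × 7.91 = 10723 J
n(CaCl₂) = 16.7 / 110.98 = 0.15048 mol
Temperature rose, so q_rxn = −|q_surr| = -10.723 kJ
ΔH = q_rxn / n = -71.26 kJ/mol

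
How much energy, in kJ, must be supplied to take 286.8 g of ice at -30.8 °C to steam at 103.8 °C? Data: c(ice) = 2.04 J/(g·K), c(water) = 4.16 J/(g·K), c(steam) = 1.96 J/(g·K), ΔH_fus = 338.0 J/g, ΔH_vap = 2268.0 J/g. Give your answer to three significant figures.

q1 (heat ice -30.8→0.0 °C): 286.8 × 2.04 × 30.8 = 18020 J
q2 (melt at 0 °C): 286.8 × 338.0 = 96938 J
q3 (heat water 0.0→100.0 °C): 286.8 × 4.16 × 100.0 = 119309 J
q4 (vaporize at 100 °C): 286.8 × 2268.0 = 650462 J
q5 (heat steam 100.0→103.8 °C): 286.8 × 1.96 × 3.8 = 2136 J
Total: 18020 + 96938 + 119309 + 650462 + 2136 = 886865 J = 887 kJ

q = 887 kJ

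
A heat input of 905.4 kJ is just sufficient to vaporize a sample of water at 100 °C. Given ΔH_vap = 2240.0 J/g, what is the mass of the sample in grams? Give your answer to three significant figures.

m = 404 g

m = q / ΔH_vap = 905400 J / 2240.0 J/g = 404 g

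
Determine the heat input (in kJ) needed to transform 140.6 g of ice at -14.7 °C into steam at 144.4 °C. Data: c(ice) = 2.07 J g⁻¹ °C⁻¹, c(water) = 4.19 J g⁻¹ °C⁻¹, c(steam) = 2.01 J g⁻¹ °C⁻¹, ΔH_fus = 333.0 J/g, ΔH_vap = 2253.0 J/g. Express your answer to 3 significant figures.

q1 (heat ice -14.7→0.0 °C): 140.6 × 2.07 × 14.7 = 4278 J
q2 (melt at 0 °C): 140.6 × 333.0 = 46820 J
q3 (heat water 0.0→100.0 °C): 140.6 × 4.19 × 100.0 = 58911 J
q4 (vaporize at 100 °C): 140.6 × 2253.0 = 316772 J
q5 (heat steam 100.0→144.4 °C): 140.6 × 2.01 × 44.4 = 12548 J
Total: 4278 + 46820 + 58911 + 316772 + 12548 = 439329 J = 439 kJ

q = 439 kJ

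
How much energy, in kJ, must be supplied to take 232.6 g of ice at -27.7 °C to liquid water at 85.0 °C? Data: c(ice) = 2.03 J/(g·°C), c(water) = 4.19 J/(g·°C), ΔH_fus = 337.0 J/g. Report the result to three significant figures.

q1 (heat ice -27.7→0.0 °C): 232.6 × 2.03 × 27.7 = 13079 J
q2 (melt at 0 °C): 232.6 × 337.0 = 78386 J
q3 (heat water 0.0→85.0 °C): 232.6 × 4.19 × 85.0 = 82840 J
Total: 13079 + 78386 + 82840 = 174305 J = 174 kJ

q = 174 kJ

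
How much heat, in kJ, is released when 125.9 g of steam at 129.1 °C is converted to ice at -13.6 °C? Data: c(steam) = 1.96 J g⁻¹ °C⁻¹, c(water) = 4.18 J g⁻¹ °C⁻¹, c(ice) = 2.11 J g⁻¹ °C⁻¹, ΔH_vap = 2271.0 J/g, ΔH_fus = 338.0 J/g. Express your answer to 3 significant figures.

q1 (cool steam 129.1→100 °C): 125.9 × 1.96 × 29.1 = 7181 J
q2 (condense at 100 °C): 125.9 × 2271.0 = 285919 J
q3 (cool water 100→0 °C): 125.9 × 4.18 × 100.0 = 52626 J
q4 (freeze at 0 °C): 125.9 × 338.0 = 42554 J
q5 (cool ice 0→-13.6 °C): 125.9 × 2.11 × 13.6 = 3613 J
Total: 7181 + 285919 + 52626 + 42554 + 3613 = 391893 J = 392 kJ

q = 392 kJ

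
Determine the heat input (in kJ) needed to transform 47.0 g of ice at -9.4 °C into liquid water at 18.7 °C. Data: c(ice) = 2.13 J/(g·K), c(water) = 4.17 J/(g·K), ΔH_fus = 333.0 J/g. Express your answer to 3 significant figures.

q = 20.3 kJ

q1 (heat ice -9.4→0.0 °C): 47.0 × 2.13 × 9.4 = 941 J
q2 (melt at 0 °C): 47.0 × 333.0 = 15651 J
q3 (heat water 0.0→18.7 °C): 47.0 × 4.17 × 18.7 = 3665 J
Total: 941 + 15651 + 3665 = 20257 J = 20.3 kJ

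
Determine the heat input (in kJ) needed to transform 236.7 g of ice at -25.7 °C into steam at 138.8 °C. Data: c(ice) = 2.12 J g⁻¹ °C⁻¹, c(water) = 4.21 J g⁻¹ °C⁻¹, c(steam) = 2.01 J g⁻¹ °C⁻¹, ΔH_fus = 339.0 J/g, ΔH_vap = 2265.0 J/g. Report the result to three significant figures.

q = 747 kJ

q1 (heat ice -25.7→0.0 °C): 236.7 × 2.12 × 25.7 = 12896 J
q2 (melt at 0 °C): 236.7 × 339.0 = 80241 J
q3 (heat water 0.0→100.0 °C): 236.7 × 4.21 × 100.0 = 99651 J
q4 (vaporize at 100 °C): 236.7 × 2265.0 = 536126 J
q5 (heat steam 100.0→138.8 °C): 236.7 × 2.01 × 38.8 = 18460 J
Total: 12896 + 80241 + 99651 + 536126 + 18460 = 747374 J = 747 kJ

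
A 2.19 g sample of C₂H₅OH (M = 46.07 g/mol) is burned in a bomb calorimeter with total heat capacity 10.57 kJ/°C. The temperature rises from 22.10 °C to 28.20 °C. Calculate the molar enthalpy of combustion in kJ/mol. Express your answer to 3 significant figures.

ΔH = -1360 kJ/mol

ΔT = 28.20 − 22.10 = 6.10 °C
q_cal = C_cal × ΔT = 10.57 × 6.10 = 64.477 kJ
n = 2.19 / 46.07 = 0.04754 mol
q_rxn = −q_cal = -64.477 kJ
ΔH = -64.477 / 0.04754 = -1356 kJ/mol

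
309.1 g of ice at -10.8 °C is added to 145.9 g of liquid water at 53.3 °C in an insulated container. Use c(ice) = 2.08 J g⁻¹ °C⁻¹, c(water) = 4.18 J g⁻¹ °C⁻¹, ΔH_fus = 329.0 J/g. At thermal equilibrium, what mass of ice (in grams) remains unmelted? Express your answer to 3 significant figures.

m_ice remaining = 231 g

Heat to warm all ice to 0 °C: 309.1×2.08×10.8 = 6943.6 J
Heat released by water cooling to 0 °C: 145.9×4.18×53.3 = 32506 J
32506 J < 6943.6 + 309.1×329.0 = 108637.5 J, so not all ice melts; final T = 0 °C.
Heat left for melting: 32506 − 6943.6 = 25562.4 J
Mass melted = 25562.4 / 329.0 = 77.70 g
Ice remaining = 309.1 − 77.70 = 231.40 g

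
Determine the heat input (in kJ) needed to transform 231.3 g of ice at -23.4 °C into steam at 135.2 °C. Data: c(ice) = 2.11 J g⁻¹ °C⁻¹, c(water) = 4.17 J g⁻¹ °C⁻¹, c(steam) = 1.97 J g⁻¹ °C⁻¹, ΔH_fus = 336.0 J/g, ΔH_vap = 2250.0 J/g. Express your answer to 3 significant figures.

q1 (heat ice -23.4→0.0 °C): 231.3 × 2.11 × 23.4 = 11420 J
q2 (melt at 0 °C): 231.3 × 336.0 = 77717 J
q3 (heat water 0.0→100.0 °C): 231.3 × 4.17 × 100.0 = 96452 J
q4 (vaporize at 100 °C): 231.3 × 2250.0 = 520425 J
q5 (heat steam 100.0→135.2 °C): 231.3 × 1.97 × 35.2 = 16039 J
Total: 11420 + 77717 + 96452 + 520425 + 16039 = 722053 J = 722 kJ

q = 722 kJ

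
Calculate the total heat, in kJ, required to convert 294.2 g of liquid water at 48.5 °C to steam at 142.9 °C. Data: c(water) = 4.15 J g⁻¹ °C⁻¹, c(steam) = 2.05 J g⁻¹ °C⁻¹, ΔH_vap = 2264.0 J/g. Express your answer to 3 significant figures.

q1 (heat water 48.5→100.0 °C): 294.2 × 4.15 × 51.5 = 62878 J
q2 (vaporize at 100 °C): 294.2 × 2264.0 = 666069 J
q3 (heat steam 100.0→142.9 °C): 294.2 × 2.05 × 42.9 = 25873 J
Total: 62878 + 666069 + 25873 = 754820 J = 755 kJ

q = 755 kJ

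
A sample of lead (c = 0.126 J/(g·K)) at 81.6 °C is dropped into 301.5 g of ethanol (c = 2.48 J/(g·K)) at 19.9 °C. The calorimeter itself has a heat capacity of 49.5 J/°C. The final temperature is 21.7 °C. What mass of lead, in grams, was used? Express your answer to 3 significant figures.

q_gained = (301.5 × 2.48 + 49.5) × (21.7 − 19.9) = 1435 J
q_lost = m × 0.126 × (81.6 − 21.7) = 7.5474 m
m = 1435 / 7.5474 = 190 g

m = 190 g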